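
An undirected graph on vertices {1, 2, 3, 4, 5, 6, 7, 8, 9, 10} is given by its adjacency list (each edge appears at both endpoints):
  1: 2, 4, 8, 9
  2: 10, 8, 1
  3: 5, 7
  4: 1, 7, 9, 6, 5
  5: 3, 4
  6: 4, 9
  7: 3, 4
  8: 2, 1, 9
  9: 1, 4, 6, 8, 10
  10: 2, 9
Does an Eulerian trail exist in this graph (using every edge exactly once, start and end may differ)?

Degrees: 1:4, 2:3, 3:2, 4:5, 5:2, 6:2, 7:2, 8:3, 9:5, 10:2
Odd-degree vertices: 2, 4, 8, 9 (4 total).
With 4 odd-degree vertices (more than two), no single trail can use every edge.

No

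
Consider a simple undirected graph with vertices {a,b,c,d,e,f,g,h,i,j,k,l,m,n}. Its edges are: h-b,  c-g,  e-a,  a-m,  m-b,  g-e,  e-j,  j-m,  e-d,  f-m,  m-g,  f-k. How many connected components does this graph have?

4

Component: {i}
Component: {l}
Component: {n}
Component: {a, b, c, d, e, f, g, h, j, k, m}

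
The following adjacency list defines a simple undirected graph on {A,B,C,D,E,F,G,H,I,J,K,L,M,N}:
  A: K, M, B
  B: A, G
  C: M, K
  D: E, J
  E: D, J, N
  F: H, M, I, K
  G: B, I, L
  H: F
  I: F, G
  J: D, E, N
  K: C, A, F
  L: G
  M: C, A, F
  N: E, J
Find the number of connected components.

Component: {D, E, J, N}
Component: {A, B, C, F, G, H, I, K, L, M}

2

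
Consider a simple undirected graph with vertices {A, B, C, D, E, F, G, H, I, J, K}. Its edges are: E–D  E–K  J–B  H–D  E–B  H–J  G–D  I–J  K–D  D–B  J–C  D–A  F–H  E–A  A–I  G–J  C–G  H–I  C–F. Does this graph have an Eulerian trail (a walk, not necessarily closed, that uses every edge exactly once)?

No

Degrees: A:3, B:3, C:3, D:6, E:4, F:2, G:3, H:4, I:3, J:5, K:2
Odd-degree vertices: A, B, C, G, I, J (6 total).
With 6 odd-degree vertices (more than two), no single trail can use every edge.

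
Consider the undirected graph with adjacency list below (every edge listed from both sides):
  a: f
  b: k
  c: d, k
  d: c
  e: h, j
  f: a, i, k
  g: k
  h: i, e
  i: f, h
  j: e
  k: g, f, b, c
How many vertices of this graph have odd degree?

Degrees: a:1, b:1, c:2, d:1, e:2, f:3, g:1, h:2, i:2, j:1, k:4
Odd-degree vertices: a, b, d, f, g, j.

6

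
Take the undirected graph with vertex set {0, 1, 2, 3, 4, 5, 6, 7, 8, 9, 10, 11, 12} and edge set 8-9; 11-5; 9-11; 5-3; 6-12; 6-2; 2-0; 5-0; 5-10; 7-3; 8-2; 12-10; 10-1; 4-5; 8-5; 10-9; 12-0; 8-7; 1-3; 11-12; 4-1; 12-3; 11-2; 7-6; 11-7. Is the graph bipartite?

A valid 2-coloring puts {1, 2, 5, 7, 9, 12} on one side and {0, 3, 4, 6, 8, 10, 11} on the other; every edge crosses between the two sides.

Yes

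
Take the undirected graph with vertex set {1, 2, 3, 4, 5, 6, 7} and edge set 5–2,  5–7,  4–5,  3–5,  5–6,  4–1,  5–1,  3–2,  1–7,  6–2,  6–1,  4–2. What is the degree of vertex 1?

Neighbors of 1: 4, 5, 6, 7.

4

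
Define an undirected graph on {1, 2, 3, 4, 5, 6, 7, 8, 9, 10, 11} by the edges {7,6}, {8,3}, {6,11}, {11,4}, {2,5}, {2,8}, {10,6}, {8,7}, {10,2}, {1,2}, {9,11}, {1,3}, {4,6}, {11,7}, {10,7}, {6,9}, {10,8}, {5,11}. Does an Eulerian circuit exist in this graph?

Degrees: 1:2, 2:4, 3:2, 4:2, 5:2, 6:5, 7:4, 8:4, 9:2, 10:4, 11:5
Vertices with odd degree: 6, 11. An Eulerian circuit requires all degrees even.

No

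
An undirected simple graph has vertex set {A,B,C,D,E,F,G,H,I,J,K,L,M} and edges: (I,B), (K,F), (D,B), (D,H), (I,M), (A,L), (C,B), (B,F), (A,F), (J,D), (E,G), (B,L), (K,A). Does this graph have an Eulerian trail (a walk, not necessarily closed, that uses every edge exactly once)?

Degrees: A:3, B:5, C:1, D:3, E:1, F:3, G:1, H:1, I:2, J:1, K:2, L:2, M:1
Odd-degree vertices: A, B, C, D, E, F, G, H, J, M (10 total).
With 10 odd-degree vertices (more than two), no single trail can use every edge.

No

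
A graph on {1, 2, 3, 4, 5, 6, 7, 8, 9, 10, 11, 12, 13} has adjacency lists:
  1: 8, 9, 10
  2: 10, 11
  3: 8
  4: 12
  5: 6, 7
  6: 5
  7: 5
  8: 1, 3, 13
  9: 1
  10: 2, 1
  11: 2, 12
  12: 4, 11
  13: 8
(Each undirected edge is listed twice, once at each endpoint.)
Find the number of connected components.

2

Component: {5, 6, 7}
Component: {1, 2, 3, 4, 8, 9, 10, 11, 12, 13}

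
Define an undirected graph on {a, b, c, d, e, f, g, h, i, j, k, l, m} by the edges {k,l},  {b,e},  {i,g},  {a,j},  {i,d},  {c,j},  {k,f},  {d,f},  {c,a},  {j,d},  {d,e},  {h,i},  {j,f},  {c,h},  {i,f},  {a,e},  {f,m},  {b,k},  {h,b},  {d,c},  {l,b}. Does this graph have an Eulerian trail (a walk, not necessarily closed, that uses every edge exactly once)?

Degrees: a:3, b:4, c:4, d:5, e:3, f:5, g:1, h:3, i:4, j:4, k:3, l:2, m:1
Odd-degree vertices: a, d, e, f, g, h, k, m (8 total).
An Eulerian trail requires 0 or 2 odd-degree vertices; here there are 8.

No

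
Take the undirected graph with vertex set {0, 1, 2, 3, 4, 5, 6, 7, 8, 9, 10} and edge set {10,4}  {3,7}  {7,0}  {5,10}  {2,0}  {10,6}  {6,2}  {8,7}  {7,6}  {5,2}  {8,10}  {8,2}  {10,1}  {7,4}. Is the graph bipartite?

Yes

Partition the vertices as {2, 7, 9, 10} vs {0, 1, 3, 4, 5, 6, 8}. Each listed edge has one endpoint in each part, so the graph is bipartite.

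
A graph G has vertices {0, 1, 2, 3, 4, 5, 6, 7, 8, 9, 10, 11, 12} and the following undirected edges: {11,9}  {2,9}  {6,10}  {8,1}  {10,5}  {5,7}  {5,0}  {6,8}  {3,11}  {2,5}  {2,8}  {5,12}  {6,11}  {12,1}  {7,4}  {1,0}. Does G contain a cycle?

Yes

|V| = 13, |E| = 16, number of components = 1.
One cycle is 0-1-8-6-11-9-2-5-0.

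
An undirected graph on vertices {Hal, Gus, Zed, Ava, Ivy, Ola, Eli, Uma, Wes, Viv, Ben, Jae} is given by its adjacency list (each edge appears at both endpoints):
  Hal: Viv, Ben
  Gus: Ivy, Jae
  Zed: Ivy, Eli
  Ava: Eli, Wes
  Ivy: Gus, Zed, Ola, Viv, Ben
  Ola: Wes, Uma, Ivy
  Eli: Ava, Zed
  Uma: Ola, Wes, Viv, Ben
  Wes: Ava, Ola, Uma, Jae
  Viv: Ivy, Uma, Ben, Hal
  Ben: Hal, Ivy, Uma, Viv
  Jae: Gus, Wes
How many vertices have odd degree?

2

Degrees: Hal:2, Gus:2, Zed:2, Ava:2, Ivy:5, Ola:3, Eli:2, Uma:4, Wes:4, Viv:4, Ben:4, Jae:2
Odd-degree vertices: Ivy, Ola.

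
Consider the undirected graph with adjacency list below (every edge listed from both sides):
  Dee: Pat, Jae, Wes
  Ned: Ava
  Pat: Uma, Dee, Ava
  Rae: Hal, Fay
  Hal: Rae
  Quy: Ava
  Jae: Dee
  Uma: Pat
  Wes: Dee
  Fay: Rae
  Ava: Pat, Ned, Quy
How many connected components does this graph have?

2

Component: {Rae, Hal, Fay}
Component: {Dee, Ned, Pat, Quy, Jae, Uma, Wes, Ava}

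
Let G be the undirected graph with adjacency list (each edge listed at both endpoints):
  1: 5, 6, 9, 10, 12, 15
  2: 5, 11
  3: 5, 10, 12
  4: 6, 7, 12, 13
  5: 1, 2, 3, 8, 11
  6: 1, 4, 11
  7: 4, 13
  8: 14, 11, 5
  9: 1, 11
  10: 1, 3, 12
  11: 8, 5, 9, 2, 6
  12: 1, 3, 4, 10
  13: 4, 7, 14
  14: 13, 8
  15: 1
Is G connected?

Yes

Starting from 1 and exploring outward reaches every vertex (1, 6, 10, 15, 12, 9, 5, 4, 11, 3, 2, 8, 7, 13, 14); the graph is connected.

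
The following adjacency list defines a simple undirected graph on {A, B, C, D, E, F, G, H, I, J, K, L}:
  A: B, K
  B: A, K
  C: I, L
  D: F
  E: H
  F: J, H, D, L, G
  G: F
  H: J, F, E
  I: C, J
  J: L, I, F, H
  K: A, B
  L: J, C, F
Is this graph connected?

No

Component: {A, B, K}
Component: {C, D, E, F, G, H, I, J, L}
There are 2 separate components, so the graph is not connected.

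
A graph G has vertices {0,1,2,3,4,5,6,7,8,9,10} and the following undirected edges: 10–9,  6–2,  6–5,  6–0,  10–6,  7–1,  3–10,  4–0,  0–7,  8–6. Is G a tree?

Yes

The graph has 11 vertices and 10 edges.
Connected and |E| = |V| - 1, which characterizes a tree.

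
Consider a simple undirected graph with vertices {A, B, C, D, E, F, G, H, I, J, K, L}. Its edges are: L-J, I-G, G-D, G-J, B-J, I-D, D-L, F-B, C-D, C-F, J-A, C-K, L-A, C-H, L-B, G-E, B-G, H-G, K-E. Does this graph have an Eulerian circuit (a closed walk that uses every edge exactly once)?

Degrees: A:2, B:4, C:4, D:4, E:2, F:2, G:6, H:2, I:2, J:4, K:2, L:4
All degrees are even and the non-isolated vertices are connected — an Eulerian circuit exists.

Yes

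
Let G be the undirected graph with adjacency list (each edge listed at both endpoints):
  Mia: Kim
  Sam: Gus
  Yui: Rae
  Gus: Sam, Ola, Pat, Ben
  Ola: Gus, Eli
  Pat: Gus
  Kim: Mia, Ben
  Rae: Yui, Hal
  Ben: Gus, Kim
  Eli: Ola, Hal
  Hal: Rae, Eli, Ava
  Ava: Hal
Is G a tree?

Yes

|V| = 12, |E| = 11.
It is connected with exactly 11 edges, hence acyclic — it is a tree.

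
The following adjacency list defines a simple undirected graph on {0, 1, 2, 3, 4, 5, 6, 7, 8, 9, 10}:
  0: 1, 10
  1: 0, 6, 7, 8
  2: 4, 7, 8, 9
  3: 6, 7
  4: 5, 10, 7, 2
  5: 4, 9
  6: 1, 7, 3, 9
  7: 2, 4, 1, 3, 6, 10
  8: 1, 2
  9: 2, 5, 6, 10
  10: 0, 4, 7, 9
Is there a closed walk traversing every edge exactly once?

Yes

Degrees: 0:2, 1:4, 2:4, 3:2, 4:4, 5:2, 6:4, 7:6, 8:2, 9:4, 10:4
All degrees are even and the non-isolated vertices are connected — an Eulerian circuit exists.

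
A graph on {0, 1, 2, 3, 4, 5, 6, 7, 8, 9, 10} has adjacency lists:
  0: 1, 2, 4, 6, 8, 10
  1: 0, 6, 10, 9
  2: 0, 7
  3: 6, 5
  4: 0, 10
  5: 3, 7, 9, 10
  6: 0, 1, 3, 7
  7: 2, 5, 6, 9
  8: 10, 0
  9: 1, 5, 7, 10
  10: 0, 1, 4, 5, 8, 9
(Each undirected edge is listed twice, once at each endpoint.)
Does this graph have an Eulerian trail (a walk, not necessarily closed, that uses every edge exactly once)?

Degrees: 0:6, 1:4, 2:2, 3:2, 4:2, 5:4, 6:4, 7:4, 8:2, 9:4, 10:6
Odd-degree vertices: none (0 total).
With 0 odd-degree vertices and all edges in one connected piece, an Eulerian trail exists.

Yes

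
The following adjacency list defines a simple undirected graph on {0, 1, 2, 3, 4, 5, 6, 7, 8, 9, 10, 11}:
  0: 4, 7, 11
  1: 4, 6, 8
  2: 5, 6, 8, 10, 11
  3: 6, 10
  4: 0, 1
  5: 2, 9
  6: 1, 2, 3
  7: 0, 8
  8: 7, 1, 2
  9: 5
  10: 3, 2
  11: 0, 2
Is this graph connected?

Yes

Starting from 0 and exploring outward reaches every vertex (0, 11, 4, 7, 2, 1, 8, 5, 10, 6, 9, 3); the graph is connected.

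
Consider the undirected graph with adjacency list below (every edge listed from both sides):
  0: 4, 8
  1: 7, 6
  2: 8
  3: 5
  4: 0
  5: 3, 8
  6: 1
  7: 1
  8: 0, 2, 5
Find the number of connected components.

2

Component: {1, 6, 7}
Component: {0, 2, 3, 4, 5, 8}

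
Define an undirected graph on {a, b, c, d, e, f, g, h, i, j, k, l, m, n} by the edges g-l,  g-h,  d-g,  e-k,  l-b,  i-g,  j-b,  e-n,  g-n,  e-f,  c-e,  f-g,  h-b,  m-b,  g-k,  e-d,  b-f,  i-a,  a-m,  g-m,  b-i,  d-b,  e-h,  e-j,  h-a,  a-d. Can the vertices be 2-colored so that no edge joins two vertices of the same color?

Color {c, d, f, h, i, j, k, l, m, n} black and {a, b, e, g} white. No edge joins two same-colored vertices, so the graph is bipartite.

Yes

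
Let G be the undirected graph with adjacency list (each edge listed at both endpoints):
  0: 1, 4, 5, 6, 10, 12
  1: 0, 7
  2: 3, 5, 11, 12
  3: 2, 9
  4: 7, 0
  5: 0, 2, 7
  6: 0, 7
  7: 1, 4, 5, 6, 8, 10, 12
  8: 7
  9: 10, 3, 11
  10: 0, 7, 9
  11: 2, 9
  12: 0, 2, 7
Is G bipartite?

Yes

Partition the vertices as {1, 3, 4, 5, 6, 8, 10, 11, 12} vs {0, 2, 7, 9}. Each listed edge has one endpoint in each part, so the graph is bipartite.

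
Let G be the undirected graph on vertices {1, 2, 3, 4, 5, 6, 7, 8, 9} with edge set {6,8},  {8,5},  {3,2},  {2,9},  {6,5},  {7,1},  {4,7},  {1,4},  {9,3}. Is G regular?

Yes

Degrees: 1:2, 2:2, 3:2, 4:2, 5:2, 6:2, 7:2, 8:2, 9:2
Every vertex has degree 2, so the graph is 2-regular.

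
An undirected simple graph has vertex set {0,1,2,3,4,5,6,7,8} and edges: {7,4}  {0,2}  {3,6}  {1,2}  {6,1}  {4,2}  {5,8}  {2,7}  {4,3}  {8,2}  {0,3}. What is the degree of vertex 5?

Neighbors of 5: 8.

1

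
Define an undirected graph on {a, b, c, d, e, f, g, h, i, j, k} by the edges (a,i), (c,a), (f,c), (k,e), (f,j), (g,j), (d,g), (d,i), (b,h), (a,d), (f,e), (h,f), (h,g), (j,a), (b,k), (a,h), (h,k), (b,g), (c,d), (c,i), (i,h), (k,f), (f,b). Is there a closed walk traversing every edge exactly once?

No

Degrees: a:5, b:4, c:4, d:4, e:2, f:6, g:4, h:6, i:4, j:3, k:4
Vertices with odd degree: a, j. An Eulerian circuit requires all degrees even.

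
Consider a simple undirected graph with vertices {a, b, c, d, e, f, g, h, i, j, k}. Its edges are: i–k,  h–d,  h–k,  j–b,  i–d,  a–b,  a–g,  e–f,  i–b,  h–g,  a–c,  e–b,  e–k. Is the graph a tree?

|V| = 11, |E| = 13.
A tree on 11 vertices has exactly 10 edges; this graph has 13, so it contains a cycle and is not a tree.

No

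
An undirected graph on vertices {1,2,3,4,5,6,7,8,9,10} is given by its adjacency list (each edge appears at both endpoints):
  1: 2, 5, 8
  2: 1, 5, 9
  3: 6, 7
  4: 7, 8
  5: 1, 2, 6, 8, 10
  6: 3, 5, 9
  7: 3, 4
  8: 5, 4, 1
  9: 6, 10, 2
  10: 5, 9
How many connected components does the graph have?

Component: {1, 2, 3, 4, 5, 6, 7, 8, 9, 10}

1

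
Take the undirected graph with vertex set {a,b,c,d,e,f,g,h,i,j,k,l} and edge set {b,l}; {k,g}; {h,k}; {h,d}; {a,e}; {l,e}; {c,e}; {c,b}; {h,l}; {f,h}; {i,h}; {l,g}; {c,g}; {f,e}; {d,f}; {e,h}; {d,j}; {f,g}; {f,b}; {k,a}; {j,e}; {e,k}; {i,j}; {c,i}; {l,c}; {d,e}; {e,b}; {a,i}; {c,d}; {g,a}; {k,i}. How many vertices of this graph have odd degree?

Degrees: a:4, b:4, c:6, d:5, e:9, f:5, g:5, h:6, i:5, j:3, k:5, l:5
Odd-degree vertices: d, e, f, g, i, j, k, l.

8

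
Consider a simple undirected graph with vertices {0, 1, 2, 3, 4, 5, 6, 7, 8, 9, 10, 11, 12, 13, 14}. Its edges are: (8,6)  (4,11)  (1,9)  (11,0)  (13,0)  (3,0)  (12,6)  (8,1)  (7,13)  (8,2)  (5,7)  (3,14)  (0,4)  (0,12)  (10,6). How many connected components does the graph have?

1

Component: {0, 1, 2, 3, 4, 5, 6, 7, 8, 9, 10, 11, 12, 13, 14}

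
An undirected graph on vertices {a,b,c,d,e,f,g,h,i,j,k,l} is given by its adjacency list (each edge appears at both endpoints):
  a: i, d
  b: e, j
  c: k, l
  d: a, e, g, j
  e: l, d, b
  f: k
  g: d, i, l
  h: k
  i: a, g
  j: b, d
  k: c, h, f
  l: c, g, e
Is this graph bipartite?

Yes

Color {b, d, i, k, l} black and {a, c, e, f, g, h, j} white. No edge joins two same-colored vertices, so the graph is bipartite.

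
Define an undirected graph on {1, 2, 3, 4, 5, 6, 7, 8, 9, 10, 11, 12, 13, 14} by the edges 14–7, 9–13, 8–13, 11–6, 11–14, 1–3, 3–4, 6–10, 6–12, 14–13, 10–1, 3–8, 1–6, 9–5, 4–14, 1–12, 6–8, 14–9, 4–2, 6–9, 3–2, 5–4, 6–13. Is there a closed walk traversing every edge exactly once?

Degrees: 1:4, 2:2, 3:4, 4:4, 5:2, 6:7, 7:1, 8:3, 9:4, 10:2, 11:2, 12:2, 13:4, 14:5
6, 7, 8, 14 have odd degree; an Eulerian circuit needs every degree to be even, so none exists.

No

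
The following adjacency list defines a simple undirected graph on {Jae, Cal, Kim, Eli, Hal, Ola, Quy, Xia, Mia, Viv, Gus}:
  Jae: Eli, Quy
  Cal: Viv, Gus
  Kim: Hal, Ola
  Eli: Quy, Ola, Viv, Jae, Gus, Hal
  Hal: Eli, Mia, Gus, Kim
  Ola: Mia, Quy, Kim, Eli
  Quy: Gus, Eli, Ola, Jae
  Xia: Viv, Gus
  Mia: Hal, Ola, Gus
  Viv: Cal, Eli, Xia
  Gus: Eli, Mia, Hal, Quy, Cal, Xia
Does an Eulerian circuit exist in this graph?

No

Degrees: Jae:2, Cal:2, Kim:2, Eli:6, Hal:4, Ola:4, Quy:4, Xia:2, Mia:3, Viv:3, Gus:6
Vertices with odd degree: Mia, Viv. An Eulerian circuit requires all degrees even.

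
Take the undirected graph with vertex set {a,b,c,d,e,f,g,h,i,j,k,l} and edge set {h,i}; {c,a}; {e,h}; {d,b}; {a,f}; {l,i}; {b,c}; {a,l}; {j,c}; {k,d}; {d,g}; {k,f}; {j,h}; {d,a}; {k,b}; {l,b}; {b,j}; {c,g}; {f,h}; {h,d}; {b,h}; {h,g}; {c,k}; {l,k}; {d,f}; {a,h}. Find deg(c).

5

Neighbors of c: a, b, g, j, k.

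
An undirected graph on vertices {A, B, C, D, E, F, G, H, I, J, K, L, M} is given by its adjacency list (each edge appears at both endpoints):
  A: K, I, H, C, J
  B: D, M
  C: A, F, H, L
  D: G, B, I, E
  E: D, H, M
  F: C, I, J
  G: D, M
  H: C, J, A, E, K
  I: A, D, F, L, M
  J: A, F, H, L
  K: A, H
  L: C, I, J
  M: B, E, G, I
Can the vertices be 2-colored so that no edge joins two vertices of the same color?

K-H-A-K is an odd cycle (length 3), and a bipartite graph can contain only even cycles.

No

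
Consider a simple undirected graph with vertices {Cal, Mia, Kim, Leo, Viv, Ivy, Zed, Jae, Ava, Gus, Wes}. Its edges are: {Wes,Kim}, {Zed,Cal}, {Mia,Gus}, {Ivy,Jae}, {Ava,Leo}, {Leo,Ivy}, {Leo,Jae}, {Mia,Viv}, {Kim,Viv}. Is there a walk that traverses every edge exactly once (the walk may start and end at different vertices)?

Degrees: Cal:1, Mia:2, Kim:2, Leo:3, Viv:2, Ivy:2, Zed:1, Jae:2, Ava:1, Gus:1, Wes:1
Odd-degree vertices: Cal, Leo, Zed, Ava, Gus, Wes (6 total).
An Eulerian trail requires 0 or 2 odd-degree vertices; here there are 6.

No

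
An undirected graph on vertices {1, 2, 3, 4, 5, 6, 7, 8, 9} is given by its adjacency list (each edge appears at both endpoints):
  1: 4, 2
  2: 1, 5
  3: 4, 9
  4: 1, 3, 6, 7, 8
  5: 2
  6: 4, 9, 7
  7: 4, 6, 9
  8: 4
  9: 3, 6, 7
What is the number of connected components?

Component: {1, 2, 3, 4, 5, 6, 7, 8, 9}

1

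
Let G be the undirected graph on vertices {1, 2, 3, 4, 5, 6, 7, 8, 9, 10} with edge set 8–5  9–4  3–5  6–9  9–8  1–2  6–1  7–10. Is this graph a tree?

|V| = 10, |E| = 8.
It splits into 2 components, so it cannot be a tree.

No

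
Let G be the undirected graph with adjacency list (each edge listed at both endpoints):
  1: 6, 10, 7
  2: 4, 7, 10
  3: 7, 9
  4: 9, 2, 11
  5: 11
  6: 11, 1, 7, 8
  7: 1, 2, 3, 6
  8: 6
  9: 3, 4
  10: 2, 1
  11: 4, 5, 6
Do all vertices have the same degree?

No

Degrees: 1:3, 2:3, 3:2, 4:3, 5:1, 6:4, 7:4, 8:1, 9:2, 10:2, 11:3
Degrees are not all equal (e.g. deg(5)=1 but deg(6)=4); not regular.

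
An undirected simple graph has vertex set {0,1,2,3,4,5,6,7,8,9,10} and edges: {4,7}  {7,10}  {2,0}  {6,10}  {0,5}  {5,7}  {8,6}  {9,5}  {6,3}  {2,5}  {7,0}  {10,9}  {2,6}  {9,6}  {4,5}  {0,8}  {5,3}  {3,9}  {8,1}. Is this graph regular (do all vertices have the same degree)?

Degrees: 0:4, 1:1, 2:3, 3:3, 4:2, 5:6, 6:5, 7:4, 8:3, 9:4, 10:3
Degrees are not all equal (e.g. deg(1)=1 but deg(5)=6); not regular.

No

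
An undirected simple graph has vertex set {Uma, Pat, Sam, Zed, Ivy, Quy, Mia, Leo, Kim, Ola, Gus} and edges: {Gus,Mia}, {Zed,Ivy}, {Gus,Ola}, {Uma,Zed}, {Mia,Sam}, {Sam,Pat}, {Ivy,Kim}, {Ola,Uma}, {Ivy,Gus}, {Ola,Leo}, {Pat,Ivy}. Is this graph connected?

No

Component: {Quy}
Component: {Uma, Pat, Sam, Zed, Ivy, Mia, Leo, Kim, Ola, Gus}
There are 2 separate components, so the graph is not connected.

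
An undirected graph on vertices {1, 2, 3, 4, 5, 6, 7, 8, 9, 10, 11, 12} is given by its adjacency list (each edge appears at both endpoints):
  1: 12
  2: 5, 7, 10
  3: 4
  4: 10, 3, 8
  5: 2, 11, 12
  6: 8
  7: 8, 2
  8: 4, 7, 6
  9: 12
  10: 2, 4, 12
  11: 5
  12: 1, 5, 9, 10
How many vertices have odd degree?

10

Degrees: 1:1, 2:3, 3:1, 4:3, 5:3, 6:1, 7:2, 8:3, 9:1, 10:3, 11:1, 12:4
Odd-degree vertices: 1, 2, 3, 4, 5, 6, 8, 9, 10, 11.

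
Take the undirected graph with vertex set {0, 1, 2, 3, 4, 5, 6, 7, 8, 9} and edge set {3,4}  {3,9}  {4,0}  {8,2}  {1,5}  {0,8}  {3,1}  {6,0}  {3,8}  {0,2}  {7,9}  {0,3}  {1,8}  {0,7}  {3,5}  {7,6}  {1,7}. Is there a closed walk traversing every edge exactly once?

Yes

Degrees: 0:6, 1:4, 2:2, 3:6, 4:2, 5:2, 6:2, 7:4, 8:4, 9:2
All degrees are even and the non-isolated vertices are connected — an Eulerian circuit exists.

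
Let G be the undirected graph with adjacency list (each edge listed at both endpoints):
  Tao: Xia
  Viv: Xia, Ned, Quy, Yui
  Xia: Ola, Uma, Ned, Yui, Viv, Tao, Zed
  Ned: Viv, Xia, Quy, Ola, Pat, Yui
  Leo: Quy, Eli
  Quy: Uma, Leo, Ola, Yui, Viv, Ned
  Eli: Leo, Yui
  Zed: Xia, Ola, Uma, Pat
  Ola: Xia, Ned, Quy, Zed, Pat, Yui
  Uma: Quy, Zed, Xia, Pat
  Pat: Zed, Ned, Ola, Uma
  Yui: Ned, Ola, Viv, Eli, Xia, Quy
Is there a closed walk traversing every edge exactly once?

Degrees: Tao:1, Viv:4, Xia:7, Ned:6, Leo:2, Quy:6, Eli:2, Zed:4, Ola:6, Uma:4, Pat:4, Yui:6
Tao, Xia have odd degree; an Eulerian circuit needs every degree to be even, so none exists.

No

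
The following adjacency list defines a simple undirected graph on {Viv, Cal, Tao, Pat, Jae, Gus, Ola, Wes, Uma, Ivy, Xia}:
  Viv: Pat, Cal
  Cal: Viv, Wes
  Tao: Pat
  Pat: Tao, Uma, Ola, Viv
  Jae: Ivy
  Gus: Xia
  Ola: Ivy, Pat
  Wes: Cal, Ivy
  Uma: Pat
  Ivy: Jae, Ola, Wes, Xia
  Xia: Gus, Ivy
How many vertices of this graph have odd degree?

Degrees: Viv:2, Cal:2, Tao:1, Pat:4, Jae:1, Gus:1, Ola:2, Wes:2, Uma:1, Ivy:4, Xia:2
Odd-degree vertices: Tao, Jae, Gus, Uma.

4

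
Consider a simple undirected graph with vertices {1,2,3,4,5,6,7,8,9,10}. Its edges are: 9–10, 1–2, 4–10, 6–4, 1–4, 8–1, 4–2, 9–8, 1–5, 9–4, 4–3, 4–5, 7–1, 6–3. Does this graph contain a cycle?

Yes

The graph has 10 vertices, 14 edges, and 1 connected component.
Since 14 > 10 - 1, a cycle must exist; for instance 1-8-9-10-4-1.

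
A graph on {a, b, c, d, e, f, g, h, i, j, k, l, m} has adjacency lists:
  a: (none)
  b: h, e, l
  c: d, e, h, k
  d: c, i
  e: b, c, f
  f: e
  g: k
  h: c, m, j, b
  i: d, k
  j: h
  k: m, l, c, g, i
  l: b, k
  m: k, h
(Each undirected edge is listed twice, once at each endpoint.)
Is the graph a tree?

No

The graph has 13 vertices and 15 edges.
It splits into 2 components, so it cannot be a tree.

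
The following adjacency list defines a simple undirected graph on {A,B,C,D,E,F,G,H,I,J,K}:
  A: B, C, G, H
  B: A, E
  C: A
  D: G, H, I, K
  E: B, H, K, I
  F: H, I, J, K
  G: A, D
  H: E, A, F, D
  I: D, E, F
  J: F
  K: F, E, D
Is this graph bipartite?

Yes

Color {B, C, G, H, I, J, K} black and {A, D, E, F} white. No edge joins two same-colored vertices, so the graph is bipartite.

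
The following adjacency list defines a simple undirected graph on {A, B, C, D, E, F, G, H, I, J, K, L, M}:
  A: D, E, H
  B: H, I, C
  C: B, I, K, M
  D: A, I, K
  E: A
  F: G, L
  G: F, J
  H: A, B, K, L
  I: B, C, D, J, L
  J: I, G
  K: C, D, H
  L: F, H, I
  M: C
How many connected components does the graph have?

Component: {A, B, C, D, E, F, G, H, I, J, K, L, M}

1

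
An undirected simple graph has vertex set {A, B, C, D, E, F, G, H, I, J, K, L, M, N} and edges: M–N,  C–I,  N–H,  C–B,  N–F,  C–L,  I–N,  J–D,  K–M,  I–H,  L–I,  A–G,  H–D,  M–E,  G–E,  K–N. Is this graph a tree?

The graph has 14 vertices and 16 edges.
Connected but with 16 > 13 edges, so it has a cycle and is not a tree.

No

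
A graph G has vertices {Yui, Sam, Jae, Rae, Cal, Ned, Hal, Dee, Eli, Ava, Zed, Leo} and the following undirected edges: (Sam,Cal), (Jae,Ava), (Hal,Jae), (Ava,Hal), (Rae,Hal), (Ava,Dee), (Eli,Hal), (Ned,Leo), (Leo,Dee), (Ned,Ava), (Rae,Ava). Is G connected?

Component: {Yui}
Component: {Zed}
Component: {Sam, Cal}
Component: {Jae, Rae, Ned, Hal, Dee, Eli, Ava, Leo}
There are 4 separate components, so the graph is not connected.

No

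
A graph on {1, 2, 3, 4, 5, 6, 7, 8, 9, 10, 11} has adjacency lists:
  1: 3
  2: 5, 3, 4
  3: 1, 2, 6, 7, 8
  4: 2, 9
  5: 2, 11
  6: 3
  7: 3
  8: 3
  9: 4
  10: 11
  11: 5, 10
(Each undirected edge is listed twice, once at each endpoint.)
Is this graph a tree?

Yes

The graph has 11 vertices and 10 edges.
Connected and |E| = |V| - 1, which characterizes a tree.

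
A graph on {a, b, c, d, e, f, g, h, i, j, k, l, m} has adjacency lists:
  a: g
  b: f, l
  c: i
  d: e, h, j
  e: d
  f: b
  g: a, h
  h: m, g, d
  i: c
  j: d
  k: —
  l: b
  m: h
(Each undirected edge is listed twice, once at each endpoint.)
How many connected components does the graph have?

Component: {k}
Component: {c, i}
Component: {b, f, l}
Component: {a, d, e, g, h, j, m}

4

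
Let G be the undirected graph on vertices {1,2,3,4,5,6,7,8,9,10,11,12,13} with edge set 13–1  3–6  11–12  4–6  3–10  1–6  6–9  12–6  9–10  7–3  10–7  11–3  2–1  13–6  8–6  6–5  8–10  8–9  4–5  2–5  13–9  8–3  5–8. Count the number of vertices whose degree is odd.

4

Degrees: 1:3, 2:2, 3:5, 4:2, 5:4, 6:8, 7:2, 8:5, 9:4, 10:4, 11:2, 12:2, 13:3
Odd-degree vertices: 1, 3, 8, 13.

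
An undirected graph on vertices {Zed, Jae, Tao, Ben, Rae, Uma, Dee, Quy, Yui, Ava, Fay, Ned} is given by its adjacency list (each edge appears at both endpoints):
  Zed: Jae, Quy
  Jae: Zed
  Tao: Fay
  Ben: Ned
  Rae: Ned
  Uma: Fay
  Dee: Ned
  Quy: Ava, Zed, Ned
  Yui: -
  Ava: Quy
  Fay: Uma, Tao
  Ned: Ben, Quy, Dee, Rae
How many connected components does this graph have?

3

Component: {Yui}
Component: {Tao, Uma, Fay}
Component: {Zed, Jae, Ben, Rae, Dee, Quy, Ava, Ned}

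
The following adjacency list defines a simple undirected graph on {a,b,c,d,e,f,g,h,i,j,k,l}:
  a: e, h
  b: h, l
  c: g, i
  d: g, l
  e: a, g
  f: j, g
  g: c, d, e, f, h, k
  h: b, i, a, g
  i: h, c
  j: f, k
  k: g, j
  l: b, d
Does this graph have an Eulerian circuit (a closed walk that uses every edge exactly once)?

Yes

Degrees: a:2, b:2, c:2, d:2, e:2, f:2, g:6, h:4, i:2, j:2, k:2, l:2
Every vertex has even degree and the edges form a single connected piece, so an Eulerian circuit exists.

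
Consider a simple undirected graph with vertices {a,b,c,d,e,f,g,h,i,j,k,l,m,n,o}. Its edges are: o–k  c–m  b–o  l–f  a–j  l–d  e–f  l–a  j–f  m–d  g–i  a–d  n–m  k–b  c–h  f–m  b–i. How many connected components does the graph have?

2

Component: {b, g, i, k, o}
Component: {a, c, d, e, f, h, j, l, m, n}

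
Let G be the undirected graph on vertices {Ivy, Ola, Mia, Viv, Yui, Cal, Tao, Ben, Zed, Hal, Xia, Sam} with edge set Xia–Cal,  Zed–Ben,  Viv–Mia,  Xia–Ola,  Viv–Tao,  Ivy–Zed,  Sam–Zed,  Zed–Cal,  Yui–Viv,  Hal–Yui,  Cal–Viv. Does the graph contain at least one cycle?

No

|V| = 12, |E| = 11, number of components = 1.
A forest on 12 vertices with 1 component has exactly 11 edges, which matches — so no cycle.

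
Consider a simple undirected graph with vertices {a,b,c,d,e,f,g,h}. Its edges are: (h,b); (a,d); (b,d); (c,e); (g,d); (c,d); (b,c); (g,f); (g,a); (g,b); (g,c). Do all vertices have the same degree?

No

Degrees: a:2, b:4, c:4, d:4, e:1, f:1, g:5, h:1
Degrees are not all equal (e.g. deg(e)=1 but deg(g)=5); not regular.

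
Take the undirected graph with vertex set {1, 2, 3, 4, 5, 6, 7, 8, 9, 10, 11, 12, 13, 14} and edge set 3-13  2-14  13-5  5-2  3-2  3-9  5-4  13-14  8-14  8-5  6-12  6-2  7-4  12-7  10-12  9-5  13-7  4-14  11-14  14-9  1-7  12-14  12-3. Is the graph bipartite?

A valid 2-coloring puts {3, 5, 6, 7, 10, 14} on one side and {1, 2, 4, 8, 9, 11, 12, 13} on the other; every edge crosses between the two sides.

Yes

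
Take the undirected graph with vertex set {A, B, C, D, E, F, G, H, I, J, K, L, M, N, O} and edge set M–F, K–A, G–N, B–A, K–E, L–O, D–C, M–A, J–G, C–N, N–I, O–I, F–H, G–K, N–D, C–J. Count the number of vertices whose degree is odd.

Degrees: A:3, B:1, C:3, D:2, E:1, F:2, G:3, H:1, I:2, J:2, K:3, L:1, M:2, N:4, O:2
Odd-degree vertices: A, B, C, E, G, H, K, L.

8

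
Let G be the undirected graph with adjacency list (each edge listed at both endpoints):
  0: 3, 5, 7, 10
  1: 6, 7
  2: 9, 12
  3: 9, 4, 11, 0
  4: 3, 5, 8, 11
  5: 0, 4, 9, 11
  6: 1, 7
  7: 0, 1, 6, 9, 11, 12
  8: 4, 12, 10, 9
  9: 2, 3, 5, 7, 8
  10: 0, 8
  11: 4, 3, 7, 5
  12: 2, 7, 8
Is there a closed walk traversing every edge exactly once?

No

Degrees: 0:4, 1:2, 2:2, 3:4, 4:4, 5:4, 6:2, 7:6, 8:4, 9:5, 10:2, 11:4, 12:3
9, 12 have odd degree; an Eulerian circuit needs every degree to be even, so none exists.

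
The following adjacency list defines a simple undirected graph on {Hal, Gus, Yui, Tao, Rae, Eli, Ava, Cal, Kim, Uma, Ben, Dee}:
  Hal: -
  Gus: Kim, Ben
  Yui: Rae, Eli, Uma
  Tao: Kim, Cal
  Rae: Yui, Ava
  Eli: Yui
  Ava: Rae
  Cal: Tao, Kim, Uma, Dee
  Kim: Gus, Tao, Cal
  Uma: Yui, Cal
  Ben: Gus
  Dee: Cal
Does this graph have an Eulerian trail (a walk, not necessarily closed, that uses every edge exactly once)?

No

Degrees: Hal:0, Gus:2, Yui:3, Tao:2, Rae:2, Eli:1, Ava:1, Cal:4, Kim:3, Uma:2, Ben:1, Dee:1
Odd-degree vertices: Yui, Eli, Ava, Kim, Ben, Dee (6 total).
With 6 odd-degree vertices (more than two), no single trail can use every edge.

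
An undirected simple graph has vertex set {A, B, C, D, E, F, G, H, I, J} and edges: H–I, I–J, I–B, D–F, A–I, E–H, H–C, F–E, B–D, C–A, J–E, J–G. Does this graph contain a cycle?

The graph has 10 vertices, 12 edges, and 1 connected component.
One cycle is I-H-E-J-I.

Yes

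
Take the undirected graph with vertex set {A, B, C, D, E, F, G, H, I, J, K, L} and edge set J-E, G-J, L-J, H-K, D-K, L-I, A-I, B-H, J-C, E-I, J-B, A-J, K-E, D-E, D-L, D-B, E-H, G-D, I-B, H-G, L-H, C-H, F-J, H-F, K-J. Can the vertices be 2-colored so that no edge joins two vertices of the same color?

J-K-E-J is an odd cycle (length 3), and a bipartite graph can contain only even cycles.

No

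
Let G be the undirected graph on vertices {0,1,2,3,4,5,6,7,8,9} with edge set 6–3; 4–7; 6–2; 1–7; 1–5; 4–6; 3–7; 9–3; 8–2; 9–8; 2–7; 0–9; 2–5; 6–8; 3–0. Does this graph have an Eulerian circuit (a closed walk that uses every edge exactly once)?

Degrees: 0:2, 1:2, 2:4, 3:4, 4:2, 5:2, 6:4, 7:4, 8:3, 9:3
Vertices with odd degree: 8, 9. An Eulerian circuit requires all degrees even.

No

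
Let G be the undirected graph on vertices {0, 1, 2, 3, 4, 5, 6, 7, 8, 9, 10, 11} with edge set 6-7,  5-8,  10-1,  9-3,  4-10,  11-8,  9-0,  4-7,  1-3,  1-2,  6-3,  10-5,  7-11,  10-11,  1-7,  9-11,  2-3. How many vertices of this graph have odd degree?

Degrees: 0:1, 1:4, 2:2, 3:4, 4:2, 5:2, 6:2, 7:4, 8:2, 9:3, 10:4, 11:4
Odd-degree vertices: 0, 9.

2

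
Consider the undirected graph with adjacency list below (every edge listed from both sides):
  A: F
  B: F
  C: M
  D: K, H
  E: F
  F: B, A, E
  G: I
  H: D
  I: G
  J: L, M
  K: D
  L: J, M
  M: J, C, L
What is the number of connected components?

4

Component: {G, I}
Component: {D, H, K}
Component: {A, B, E, F}
Component: {C, J, L, M}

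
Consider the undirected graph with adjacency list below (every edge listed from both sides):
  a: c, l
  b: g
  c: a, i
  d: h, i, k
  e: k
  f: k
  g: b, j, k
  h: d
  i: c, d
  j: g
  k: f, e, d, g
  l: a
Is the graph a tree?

Yes

The graph has 12 vertices and 11 edges.
It is connected with exactly 11 edges, hence acyclic — it is a tree.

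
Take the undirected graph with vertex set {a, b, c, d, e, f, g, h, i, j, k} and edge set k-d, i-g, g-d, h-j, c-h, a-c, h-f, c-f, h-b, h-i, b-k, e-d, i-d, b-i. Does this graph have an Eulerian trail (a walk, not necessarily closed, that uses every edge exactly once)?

Degrees: a:1, b:3, c:3, d:4, e:1, f:2, g:2, h:5, i:4, j:1, k:2
Odd-degree vertices: a, b, c, e, h, j (6 total).
An Eulerian trail requires 0 or 2 odd-degree vertices; here there are 6.

No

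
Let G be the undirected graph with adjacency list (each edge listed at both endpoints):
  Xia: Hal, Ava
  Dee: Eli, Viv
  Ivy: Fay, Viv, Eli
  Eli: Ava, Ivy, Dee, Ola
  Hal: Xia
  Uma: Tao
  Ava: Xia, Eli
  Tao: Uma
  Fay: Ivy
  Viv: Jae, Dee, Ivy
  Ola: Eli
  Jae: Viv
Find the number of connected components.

2

Component: {Uma, Tao}
Component: {Xia, Dee, Ivy, Eli, Hal, Ava, Fay, Viv, Ola, Jae}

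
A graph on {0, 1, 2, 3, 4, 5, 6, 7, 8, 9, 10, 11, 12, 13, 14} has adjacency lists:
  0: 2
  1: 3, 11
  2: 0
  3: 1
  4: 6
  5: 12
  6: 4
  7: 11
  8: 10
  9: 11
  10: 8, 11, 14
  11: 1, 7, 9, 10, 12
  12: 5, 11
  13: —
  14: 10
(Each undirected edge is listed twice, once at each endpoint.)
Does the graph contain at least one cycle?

No

|V| = 15, |E| = 11, number of components = 4.
Since 11 = 15 - 4, the graph is a forest and contains no cycle.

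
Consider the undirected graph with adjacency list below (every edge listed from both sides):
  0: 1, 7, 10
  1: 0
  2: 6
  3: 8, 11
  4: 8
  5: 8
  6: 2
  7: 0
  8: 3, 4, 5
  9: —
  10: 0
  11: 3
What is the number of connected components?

Component: {9}
Component: {2, 6}
Component: {0, 1, 7, 10}
Component: {3, 4, 5, 8, 11}

4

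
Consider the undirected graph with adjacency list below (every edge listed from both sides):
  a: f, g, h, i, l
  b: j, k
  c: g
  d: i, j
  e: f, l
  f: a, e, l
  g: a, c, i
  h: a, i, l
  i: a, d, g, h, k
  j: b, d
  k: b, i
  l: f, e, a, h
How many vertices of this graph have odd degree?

6

Degrees: a:5, b:2, c:1, d:2, e:2, f:3, g:3, h:3, i:5, j:2, k:2, l:4
Odd-degree vertices: a, c, f, g, h, i.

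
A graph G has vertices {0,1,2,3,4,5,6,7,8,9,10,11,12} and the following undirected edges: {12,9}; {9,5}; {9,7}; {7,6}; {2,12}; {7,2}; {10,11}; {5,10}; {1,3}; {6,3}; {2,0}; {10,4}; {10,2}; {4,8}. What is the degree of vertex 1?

Neighbors of 1: 3.

1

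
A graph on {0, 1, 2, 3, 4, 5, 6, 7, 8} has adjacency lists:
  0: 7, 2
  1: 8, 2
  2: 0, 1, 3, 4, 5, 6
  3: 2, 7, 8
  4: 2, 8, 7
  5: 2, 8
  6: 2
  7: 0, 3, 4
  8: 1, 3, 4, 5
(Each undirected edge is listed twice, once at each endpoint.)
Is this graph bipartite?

Yes

A valid 2-coloring puts {2, 7, 8} on one side and {0, 1, 3, 4, 5, 6} on the other; every edge crosses between the two sides.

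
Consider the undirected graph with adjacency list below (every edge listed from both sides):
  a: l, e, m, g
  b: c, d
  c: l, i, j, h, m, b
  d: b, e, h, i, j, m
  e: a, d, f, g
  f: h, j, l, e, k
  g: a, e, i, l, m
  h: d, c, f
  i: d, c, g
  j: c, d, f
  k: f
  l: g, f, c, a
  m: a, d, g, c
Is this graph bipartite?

No

The cycle g-a-m-g has length 3, which is odd, so the graph is not bipartite.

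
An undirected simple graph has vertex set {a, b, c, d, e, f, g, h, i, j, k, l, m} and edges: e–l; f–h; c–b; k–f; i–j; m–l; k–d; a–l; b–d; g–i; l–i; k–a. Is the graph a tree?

Yes

The graph has 13 vertices and 12 edges.
It is connected with exactly 12 edges, hence acyclic — it is a tree.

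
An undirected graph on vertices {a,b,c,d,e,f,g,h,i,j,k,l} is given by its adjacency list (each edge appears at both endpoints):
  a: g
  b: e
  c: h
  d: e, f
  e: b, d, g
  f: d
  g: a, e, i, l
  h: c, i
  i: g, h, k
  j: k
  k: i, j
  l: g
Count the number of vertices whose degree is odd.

8

Degrees: a:1, b:1, c:1, d:2, e:3, f:1, g:4, h:2, i:3, j:1, k:2, l:1
Odd-degree vertices: a, b, c, e, f, i, j, l.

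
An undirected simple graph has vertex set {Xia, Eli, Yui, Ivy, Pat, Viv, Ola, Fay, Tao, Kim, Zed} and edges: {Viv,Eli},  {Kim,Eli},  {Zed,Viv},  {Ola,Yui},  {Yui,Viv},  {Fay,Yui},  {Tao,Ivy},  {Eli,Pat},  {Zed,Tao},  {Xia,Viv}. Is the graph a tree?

The graph has 11 vertices and 10 edges.
It is connected with exactly 10 edges, hence acyclic — it is a tree.

Yes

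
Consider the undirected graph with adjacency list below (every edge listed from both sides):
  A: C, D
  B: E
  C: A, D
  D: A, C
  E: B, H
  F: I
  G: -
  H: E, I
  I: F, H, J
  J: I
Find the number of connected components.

3

Component: {G}
Component: {A, C, D}
Component: {B, E, F, H, I, J}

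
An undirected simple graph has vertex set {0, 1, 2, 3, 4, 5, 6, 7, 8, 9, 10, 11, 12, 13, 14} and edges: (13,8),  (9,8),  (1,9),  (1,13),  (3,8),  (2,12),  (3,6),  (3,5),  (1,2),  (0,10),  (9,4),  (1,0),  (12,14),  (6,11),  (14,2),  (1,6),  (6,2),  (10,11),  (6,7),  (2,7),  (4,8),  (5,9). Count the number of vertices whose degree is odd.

Degrees: 0:2, 1:5, 2:5, 3:3, 4:2, 5:2, 6:5, 7:2, 8:4, 9:4, 10:2, 11:2, 12:2, 13:2, 14:2
Odd-degree vertices: 1, 2, 3, 6.

4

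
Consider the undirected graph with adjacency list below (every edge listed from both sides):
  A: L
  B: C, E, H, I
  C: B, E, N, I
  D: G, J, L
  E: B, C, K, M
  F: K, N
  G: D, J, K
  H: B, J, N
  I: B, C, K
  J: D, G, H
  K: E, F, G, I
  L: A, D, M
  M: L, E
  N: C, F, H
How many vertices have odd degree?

Degrees: A:1, B:4, C:4, D:3, E:4, F:2, G:3, H:3, I:3, J:3, K:4, L:3, M:2, N:3
Odd-degree vertices: A, D, G, H, I, J, L, N.

8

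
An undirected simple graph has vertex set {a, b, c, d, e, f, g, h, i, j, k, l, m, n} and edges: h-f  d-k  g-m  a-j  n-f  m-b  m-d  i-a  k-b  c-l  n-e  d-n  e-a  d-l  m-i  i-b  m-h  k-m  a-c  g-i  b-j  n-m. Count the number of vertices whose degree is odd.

2

Degrees: a:4, b:4, c:2, d:4, e:2, f:2, g:2, h:2, i:4, j:2, k:3, l:2, m:7, n:4
Odd-degree vertices: k, m.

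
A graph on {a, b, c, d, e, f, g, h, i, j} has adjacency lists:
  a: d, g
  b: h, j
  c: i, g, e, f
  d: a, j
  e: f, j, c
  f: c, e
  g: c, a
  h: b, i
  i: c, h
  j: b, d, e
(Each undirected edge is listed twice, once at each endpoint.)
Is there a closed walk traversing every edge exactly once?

Degrees: a:2, b:2, c:4, d:2, e:3, f:2, g:2, h:2, i:2, j:3
e, j have odd degree; an Eulerian circuit needs every degree to be even, so none exists.

No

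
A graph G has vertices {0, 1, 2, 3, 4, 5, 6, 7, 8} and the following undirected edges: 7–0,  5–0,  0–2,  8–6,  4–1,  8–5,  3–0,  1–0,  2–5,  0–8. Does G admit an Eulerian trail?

No

Degrees: 0:6, 1:2, 2:2, 3:1, 4:1, 5:3, 6:1, 7:1, 8:3
Odd-degree vertices: 3, 4, 5, 6, 7, 8 (6 total).
An Eulerian trail requires 0 or 2 odd-degree vertices; here there are 6.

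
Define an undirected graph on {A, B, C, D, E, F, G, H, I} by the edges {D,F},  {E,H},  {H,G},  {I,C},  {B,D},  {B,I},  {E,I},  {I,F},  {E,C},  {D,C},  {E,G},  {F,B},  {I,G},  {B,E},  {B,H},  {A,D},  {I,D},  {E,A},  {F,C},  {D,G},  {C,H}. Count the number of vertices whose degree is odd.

2

Degrees: A:2, B:5, C:5, D:6, E:6, F:4, G:4, H:4, I:6
Odd-degree vertices: B, C.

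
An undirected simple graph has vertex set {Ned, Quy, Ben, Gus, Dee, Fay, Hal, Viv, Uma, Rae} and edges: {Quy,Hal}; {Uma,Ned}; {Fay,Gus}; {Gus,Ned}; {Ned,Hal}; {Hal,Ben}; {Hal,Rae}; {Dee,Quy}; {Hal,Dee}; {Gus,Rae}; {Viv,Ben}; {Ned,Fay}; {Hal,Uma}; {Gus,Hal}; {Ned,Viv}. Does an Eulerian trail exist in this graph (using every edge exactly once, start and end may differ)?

Yes

Degrees: Ned:5, Quy:2, Ben:2, Gus:4, Dee:2, Fay:2, Hal:7, Viv:2, Uma:2, Rae:2
Odd-degree vertices: Ned, Hal (2 total).
The non-isolated vertices are connected and exactly 2 have odd degree, so an Eulerian trail exists (from Ned to Hal).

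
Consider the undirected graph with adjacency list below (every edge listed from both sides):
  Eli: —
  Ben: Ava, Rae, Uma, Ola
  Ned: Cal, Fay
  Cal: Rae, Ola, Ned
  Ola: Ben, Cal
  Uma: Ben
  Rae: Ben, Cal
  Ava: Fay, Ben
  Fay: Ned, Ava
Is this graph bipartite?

Yes

Color {Eli, Ned, Ola, Uma, Rae, Ava} black and {Ben, Cal, Fay} white. No edge joins two same-colored vertices, so the graph is bipartite.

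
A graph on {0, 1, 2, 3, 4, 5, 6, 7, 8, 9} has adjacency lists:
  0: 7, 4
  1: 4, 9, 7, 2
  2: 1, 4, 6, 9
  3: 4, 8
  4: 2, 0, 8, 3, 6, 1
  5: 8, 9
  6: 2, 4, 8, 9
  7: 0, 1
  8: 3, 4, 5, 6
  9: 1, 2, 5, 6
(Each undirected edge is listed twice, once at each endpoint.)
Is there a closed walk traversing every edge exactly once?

Yes

Degrees: 0:2, 1:4, 2:4, 3:2, 4:6, 5:2, 6:4, 7:2, 8:4, 9:4
Every vertex has even degree and the edges form a single connected piece, so an Eulerian circuit exists.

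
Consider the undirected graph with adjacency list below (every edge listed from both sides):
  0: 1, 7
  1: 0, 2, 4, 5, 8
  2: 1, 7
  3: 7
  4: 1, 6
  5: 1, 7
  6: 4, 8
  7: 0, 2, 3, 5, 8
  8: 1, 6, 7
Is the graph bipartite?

Color {1, 6, 7} black and {0, 2, 3, 4, 5, 8} white. No edge joins two same-colored vertices, so the graph is bipartite.

Yes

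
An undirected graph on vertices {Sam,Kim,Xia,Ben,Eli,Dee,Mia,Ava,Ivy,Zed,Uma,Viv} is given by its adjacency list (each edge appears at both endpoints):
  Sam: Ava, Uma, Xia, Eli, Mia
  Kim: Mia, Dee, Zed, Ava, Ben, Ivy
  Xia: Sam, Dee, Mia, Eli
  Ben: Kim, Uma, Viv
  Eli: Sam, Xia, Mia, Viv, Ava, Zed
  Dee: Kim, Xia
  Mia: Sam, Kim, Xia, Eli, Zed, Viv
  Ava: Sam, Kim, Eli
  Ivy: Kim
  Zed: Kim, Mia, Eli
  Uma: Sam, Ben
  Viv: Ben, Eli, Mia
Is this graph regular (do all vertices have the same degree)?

Degrees: Sam:5, Kim:6, Xia:4, Ben:3, Eli:6, Dee:2, Mia:6, Ava:3, Ivy:1, Zed:3, Uma:2, Viv:3
Vertex Ivy has degree 1 while Kim has degree 6, so the graph is not regular.

No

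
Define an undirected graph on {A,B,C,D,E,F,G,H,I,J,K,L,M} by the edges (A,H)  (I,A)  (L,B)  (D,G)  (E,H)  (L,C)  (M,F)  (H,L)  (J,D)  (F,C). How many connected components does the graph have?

Component: {K}
Component: {D, G, J}
Component: {A, B, C, E, F, H, I, L, M}

3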